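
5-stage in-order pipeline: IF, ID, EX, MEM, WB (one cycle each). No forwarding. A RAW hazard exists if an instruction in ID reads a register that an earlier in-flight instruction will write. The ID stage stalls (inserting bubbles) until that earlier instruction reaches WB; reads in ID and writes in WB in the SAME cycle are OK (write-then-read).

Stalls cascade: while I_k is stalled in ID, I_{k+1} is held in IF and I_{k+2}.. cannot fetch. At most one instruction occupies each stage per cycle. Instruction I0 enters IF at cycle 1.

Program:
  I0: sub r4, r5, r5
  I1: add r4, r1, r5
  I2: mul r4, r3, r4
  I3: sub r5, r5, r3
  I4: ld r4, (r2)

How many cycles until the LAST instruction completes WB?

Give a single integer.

I0 sub r4 <- r5,r5: IF@1 ID@2 stall=0 (-) EX@3 MEM@4 WB@5
I1 add r4 <- r1,r5: IF@2 ID@3 stall=0 (-) EX@4 MEM@5 WB@6
I2 mul r4 <- r3,r4: IF@3 ID@4 stall=2 (RAW on I1.r4 (WB@6)) EX@7 MEM@8 WB@9
I3 sub r5 <- r5,r3: IF@4 ID@7 stall=0 (-) EX@8 MEM@9 WB@10
I4 ld r4 <- r2: IF@7 ID@8 stall=0 (-) EX@9 MEM@10 WB@11

Answer: 11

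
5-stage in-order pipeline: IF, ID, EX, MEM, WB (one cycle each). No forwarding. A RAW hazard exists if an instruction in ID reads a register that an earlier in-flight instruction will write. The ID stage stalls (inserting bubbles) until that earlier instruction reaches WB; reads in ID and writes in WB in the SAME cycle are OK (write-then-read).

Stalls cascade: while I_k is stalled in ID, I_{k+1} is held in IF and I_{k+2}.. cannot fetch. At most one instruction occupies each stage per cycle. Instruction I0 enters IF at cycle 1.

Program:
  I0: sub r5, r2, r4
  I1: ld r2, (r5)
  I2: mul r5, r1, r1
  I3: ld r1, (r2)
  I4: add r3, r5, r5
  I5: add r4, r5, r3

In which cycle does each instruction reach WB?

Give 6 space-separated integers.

I0 sub r5 <- r2,r4: IF@1 ID@2 stall=0 (-) EX@3 MEM@4 WB@5
I1 ld r2 <- r5: IF@2 ID@3 stall=2 (RAW on I0.r5 (WB@5)) EX@6 MEM@7 WB@8
I2 mul r5 <- r1,r1: IF@3 ID@6 stall=0 (-) EX@7 MEM@8 WB@9
I3 ld r1 <- r2: IF@6 ID@7 stall=1 (RAW on I1.r2 (WB@8)) EX@9 MEM@10 WB@11
I4 add r3 <- r5,r5: IF@7 ID@9 stall=0 (-) EX@10 MEM@11 WB@12
I5 add r4 <- r5,r3: IF@9 ID@10 stall=2 (RAW on I4.r3 (WB@12)) EX@13 MEM@14 WB@15

Answer: 5 8 9 11 12 15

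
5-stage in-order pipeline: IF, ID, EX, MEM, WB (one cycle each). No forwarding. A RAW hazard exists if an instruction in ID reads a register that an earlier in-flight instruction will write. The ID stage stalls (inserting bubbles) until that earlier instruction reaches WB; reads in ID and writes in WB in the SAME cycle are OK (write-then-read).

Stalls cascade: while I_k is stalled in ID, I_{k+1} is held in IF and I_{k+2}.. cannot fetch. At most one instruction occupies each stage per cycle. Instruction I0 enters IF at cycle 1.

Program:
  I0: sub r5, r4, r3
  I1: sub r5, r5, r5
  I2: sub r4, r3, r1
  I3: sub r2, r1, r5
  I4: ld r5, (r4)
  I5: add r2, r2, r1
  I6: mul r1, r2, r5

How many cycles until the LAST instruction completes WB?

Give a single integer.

I0 sub r5 <- r4,r3: IF@1 ID@2 stall=0 (-) EX@3 MEM@4 WB@5
I1 sub r5 <- r5,r5: IF@2 ID@3 stall=2 (RAW on I0.r5 (WB@5)) EX@6 MEM@7 WB@8
I2 sub r4 <- r3,r1: IF@3 ID@6 stall=0 (-) EX@7 MEM@8 WB@9
I3 sub r2 <- r1,r5: IF@6 ID@7 stall=1 (RAW on I1.r5 (WB@8)) EX@9 MEM@10 WB@11
I4 ld r5 <- r4: IF@7 ID@9 stall=0 (-) EX@10 MEM@11 WB@12
I5 add r2 <- r2,r1: IF@9 ID@10 stall=1 (RAW on I3.r2 (WB@11)) EX@12 MEM@13 WB@14
I6 mul r1 <- r2,r5: IF@10 ID@12 stall=2 (RAW on I5.r2 (WB@14)) EX@15 MEM@16 WB@17

Answer: 17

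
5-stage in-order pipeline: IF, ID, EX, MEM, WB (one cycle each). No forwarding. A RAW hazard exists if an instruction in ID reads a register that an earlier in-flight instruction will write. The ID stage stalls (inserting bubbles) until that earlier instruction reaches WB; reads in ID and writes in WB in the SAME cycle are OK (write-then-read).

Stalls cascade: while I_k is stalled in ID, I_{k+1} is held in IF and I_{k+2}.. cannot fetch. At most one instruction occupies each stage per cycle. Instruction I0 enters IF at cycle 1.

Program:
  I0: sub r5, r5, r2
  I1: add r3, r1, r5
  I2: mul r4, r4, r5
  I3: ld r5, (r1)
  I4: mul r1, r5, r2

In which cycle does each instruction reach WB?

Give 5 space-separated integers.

I0 sub r5 <- r5,r2: IF@1 ID@2 stall=0 (-) EX@3 MEM@4 WB@5
I1 add r3 <- r1,r5: IF@2 ID@3 stall=2 (RAW on I0.r5 (WB@5)) EX@6 MEM@7 WB@8
I2 mul r4 <- r4,r5: IF@3 ID@6 stall=0 (-) EX@7 MEM@8 WB@9
I3 ld r5 <- r1: IF@6 ID@7 stall=0 (-) EX@8 MEM@9 WB@10
I4 mul r1 <- r5,r2: IF@7 ID@8 stall=2 (RAW on I3.r5 (WB@10)) EX@11 MEM@12 WB@13

Answer: 5 8 9 10 13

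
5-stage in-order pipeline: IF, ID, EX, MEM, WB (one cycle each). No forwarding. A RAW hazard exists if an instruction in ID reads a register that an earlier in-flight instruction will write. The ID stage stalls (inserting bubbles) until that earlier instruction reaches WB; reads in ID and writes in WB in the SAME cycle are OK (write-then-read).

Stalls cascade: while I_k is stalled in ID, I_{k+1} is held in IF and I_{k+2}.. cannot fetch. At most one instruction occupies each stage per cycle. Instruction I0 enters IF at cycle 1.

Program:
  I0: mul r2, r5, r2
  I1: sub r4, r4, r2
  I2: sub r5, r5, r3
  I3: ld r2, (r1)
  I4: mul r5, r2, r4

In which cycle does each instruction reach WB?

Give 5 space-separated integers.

Answer: 5 8 9 10 13

Derivation:
I0 mul r2 <- r5,r2: IF@1 ID@2 stall=0 (-) EX@3 MEM@4 WB@5
I1 sub r4 <- r4,r2: IF@2 ID@3 stall=2 (RAW on I0.r2 (WB@5)) EX@6 MEM@7 WB@8
I2 sub r5 <- r5,r3: IF@3 ID@6 stall=0 (-) EX@7 MEM@8 WB@9
I3 ld r2 <- r1: IF@6 ID@7 stall=0 (-) EX@8 MEM@9 WB@10
I4 mul r5 <- r2,r4: IF@7 ID@8 stall=2 (RAW on I3.r2 (WB@10)) EX@11 MEM@12 WB@13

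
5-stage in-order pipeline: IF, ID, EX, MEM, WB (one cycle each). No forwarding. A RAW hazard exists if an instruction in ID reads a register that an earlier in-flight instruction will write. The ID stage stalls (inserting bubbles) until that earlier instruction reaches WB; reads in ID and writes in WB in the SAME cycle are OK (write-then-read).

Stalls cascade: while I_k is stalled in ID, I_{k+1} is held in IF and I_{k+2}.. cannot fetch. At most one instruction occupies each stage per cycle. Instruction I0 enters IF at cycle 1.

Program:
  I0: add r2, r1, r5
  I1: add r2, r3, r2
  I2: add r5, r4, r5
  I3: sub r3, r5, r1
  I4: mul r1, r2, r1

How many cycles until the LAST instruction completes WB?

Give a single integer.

Answer: 13

Derivation:
I0 add r2 <- r1,r5: IF@1 ID@2 stall=0 (-) EX@3 MEM@4 WB@5
I1 add r2 <- r3,r2: IF@2 ID@3 stall=2 (RAW on I0.r2 (WB@5)) EX@6 MEM@7 WB@8
I2 add r5 <- r4,r5: IF@3 ID@6 stall=0 (-) EX@7 MEM@8 WB@9
I3 sub r3 <- r5,r1: IF@6 ID@7 stall=2 (RAW on I2.r5 (WB@9)) EX@10 MEM@11 WB@12
I4 mul r1 <- r2,r1: IF@7 ID@10 stall=0 (-) EX@11 MEM@12 WB@13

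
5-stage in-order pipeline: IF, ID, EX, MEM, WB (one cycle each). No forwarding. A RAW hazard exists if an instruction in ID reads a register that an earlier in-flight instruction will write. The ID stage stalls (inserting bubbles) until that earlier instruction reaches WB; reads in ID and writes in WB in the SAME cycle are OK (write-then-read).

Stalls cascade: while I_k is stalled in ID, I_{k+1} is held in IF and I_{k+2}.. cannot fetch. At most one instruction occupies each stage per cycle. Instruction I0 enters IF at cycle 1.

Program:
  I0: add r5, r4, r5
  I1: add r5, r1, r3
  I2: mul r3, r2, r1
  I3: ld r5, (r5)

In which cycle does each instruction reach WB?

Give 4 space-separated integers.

Answer: 5 6 7 9

Derivation:
I0 add r5 <- r4,r5: IF@1 ID@2 stall=0 (-) EX@3 MEM@4 WB@5
I1 add r5 <- r1,r3: IF@2 ID@3 stall=0 (-) EX@4 MEM@5 WB@6
I2 mul r3 <- r2,r1: IF@3 ID@4 stall=0 (-) EX@5 MEM@6 WB@7
I3 ld r5 <- r5: IF@4 ID@5 stall=1 (RAW on I1.r5 (WB@6)) EX@7 MEM@8 WB@9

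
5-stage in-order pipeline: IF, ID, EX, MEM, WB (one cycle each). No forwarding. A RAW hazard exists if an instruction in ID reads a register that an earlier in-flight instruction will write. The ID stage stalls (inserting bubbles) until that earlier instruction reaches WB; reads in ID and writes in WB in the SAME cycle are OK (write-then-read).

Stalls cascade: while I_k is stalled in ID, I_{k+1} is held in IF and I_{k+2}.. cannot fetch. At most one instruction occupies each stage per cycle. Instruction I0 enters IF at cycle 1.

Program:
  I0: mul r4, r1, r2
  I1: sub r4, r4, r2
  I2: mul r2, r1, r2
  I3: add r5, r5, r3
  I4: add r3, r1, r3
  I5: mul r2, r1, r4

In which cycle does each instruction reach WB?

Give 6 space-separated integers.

Answer: 5 8 9 10 11 12

Derivation:
I0 mul r4 <- r1,r2: IF@1 ID@2 stall=0 (-) EX@3 MEM@4 WB@5
I1 sub r4 <- r4,r2: IF@2 ID@3 stall=2 (RAW on I0.r4 (WB@5)) EX@6 MEM@7 WB@8
I2 mul r2 <- r1,r2: IF@3 ID@6 stall=0 (-) EX@7 MEM@8 WB@9
I3 add r5 <- r5,r3: IF@6 ID@7 stall=0 (-) EX@8 MEM@9 WB@10
I4 add r3 <- r1,r3: IF@7 ID@8 stall=0 (-) EX@9 MEM@10 WB@11
I5 mul r2 <- r1,r4: IF@8 ID@9 stall=0 (-) EX@10 MEM@11 WB@12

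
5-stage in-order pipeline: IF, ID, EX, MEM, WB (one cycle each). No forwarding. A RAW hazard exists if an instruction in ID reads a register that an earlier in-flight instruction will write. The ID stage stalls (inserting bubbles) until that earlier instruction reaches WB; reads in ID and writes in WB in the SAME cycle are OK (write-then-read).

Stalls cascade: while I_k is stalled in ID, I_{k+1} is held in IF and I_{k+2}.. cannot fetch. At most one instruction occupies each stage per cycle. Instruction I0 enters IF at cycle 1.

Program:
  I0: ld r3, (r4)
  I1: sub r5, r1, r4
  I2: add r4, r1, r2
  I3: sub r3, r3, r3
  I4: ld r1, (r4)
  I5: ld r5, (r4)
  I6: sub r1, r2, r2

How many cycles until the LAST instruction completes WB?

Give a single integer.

I0 ld r3 <- r4: IF@1 ID@2 stall=0 (-) EX@3 MEM@4 WB@5
I1 sub r5 <- r1,r4: IF@2 ID@3 stall=0 (-) EX@4 MEM@5 WB@6
I2 add r4 <- r1,r2: IF@3 ID@4 stall=0 (-) EX@5 MEM@6 WB@7
I3 sub r3 <- r3,r3: IF@4 ID@5 stall=0 (-) EX@6 MEM@7 WB@8
I4 ld r1 <- r4: IF@5 ID@6 stall=1 (RAW on I2.r4 (WB@7)) EX@8 MEM@9 WB@10
I5 ld r5 <- r4: IF@6 ID@8 stall=0 (-) EX@9 MEM@10 WB@11
I6 sub r1 <- r2,r2: IF@8 ID@9 stall=0 (-) EX@10 MEM@11 WB@12

Answer: 12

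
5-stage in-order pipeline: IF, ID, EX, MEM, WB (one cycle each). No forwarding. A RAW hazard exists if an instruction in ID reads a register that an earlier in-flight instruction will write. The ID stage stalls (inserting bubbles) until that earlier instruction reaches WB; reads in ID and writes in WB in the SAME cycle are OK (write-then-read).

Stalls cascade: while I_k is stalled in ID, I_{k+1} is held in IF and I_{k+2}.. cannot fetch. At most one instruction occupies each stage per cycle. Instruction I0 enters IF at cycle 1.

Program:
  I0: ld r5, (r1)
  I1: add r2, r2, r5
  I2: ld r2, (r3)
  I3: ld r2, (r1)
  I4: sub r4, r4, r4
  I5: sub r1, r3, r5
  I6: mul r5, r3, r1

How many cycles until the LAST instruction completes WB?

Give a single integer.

I0 ld r5 <- r1: IF@1 ID@2 stall=0 (-) EX@3 MEM@4 WB@5
I1 add r2 <- r2,r5: IF@2 ID@3 stall=2 (RAW on I0.r5 (WB@5)) EX@6 MEM@7 WB@8
I2 ld r2 <- r3: IF@3 ID@6 stall=0 (-) EX@7 MEM@8 WB@9
I3 ld r2 <- r1: IF@6 ID@7 stall=0 (-) EX@8 MEM@9 WB@10
I4 sub r4 <- r4,r4: IF@7 ID@8 stall=0 (-) EX@9 MEM@10 WB@11
I5 sub r1 <- r3,r5: IF@8 ID@9 stall=0 (-) EX@10 MEM@11 WB@12
I6 mul r5 <- r3,r1: IF@9 ID@10 stall=2 (RAW on I5.r1 (WB@12)) EX@13 MEM@14 WB@15

Answer: 15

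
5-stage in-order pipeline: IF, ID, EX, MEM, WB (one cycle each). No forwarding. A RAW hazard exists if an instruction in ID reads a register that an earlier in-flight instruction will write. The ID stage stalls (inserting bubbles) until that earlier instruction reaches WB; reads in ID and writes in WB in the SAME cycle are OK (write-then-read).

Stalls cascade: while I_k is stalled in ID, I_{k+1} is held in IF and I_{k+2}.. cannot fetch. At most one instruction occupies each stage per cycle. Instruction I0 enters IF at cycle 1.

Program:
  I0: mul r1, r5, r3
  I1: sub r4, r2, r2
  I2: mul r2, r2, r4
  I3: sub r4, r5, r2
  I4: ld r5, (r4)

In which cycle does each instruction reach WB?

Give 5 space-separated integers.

Answer: 5 6 9 12 15

Derivation:
I0 mul r1 <- r5,r3: IF@1 ID@2 stall=0 (-) EX@3 MEM@4 WB@5
I1 sub r4 <- r2,r2: IF@2 ID@3 stall=0 (-) EX@4 MEM@5 WB@6
I2 mul r2 <- r2,r4: IF@3 ID@4 stall=2 (RAW on I1.r4 (WB@6)) EX@7 MEM@8 WB@9
I3 sub r4 <- r5,r2: IF@4 ID@7 stall=2 (RAW on I2.r2 (WB@9)) EX@10 MEM@11 WB@12
I4 ld r5 <- r4: IF@7 ID@10 stall=2 (RAW on I3.r4 (WB@12)) EX@13 MEM@14 WB@15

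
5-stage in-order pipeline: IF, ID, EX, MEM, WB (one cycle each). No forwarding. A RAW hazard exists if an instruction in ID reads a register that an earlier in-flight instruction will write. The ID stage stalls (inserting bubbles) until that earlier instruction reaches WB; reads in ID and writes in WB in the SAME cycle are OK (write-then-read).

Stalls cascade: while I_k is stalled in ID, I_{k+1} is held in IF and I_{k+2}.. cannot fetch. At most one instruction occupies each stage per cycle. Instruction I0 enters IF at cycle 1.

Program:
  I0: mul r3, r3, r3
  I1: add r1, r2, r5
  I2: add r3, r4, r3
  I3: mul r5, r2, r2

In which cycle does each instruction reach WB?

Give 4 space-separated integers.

I0 mul r3 <- r3,r3: IF@1 ID@2 stall=0 (-) EX@3 MEM@4 WB@5
I1 add r1 <- r2,r5: IF@2 ID@3 stall=0 (-) EX@4 MEM@5 WB@6
I2 add r3 <- r4,r3: IF@3 ID@4 stall=1 (RAW on I0.r3 (WB@5)) EX@6 MEM@7 WB@8
I3 mul r5 <- r2,r2: IF@4 ID@6 stall=0 (-) EX@7 MEM@8 WB@9

Answer: 5 6 8 9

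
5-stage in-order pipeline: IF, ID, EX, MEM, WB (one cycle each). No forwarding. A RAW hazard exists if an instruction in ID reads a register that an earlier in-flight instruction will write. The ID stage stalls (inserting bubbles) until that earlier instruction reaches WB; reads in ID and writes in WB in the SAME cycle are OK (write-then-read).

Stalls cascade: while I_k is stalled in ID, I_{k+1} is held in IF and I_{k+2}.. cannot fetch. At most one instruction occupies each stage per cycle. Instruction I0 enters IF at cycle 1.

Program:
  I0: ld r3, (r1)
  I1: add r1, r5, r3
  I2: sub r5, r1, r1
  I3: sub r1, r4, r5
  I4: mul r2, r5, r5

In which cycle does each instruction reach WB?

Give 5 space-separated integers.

Answer: 5 8 11 14 15

Derivation:
I0 ld r3 <- r1: IF@1 ID@2 stall=0 (-) EX@3 MEM@4 WB@5
I1 add r1 <- r5,r3: IF@2 ID@3 stall=2 (RAW on I0.r3 (WB@5)) EX@6 MEM@7 WB@8
I2 sub r5 <- r1,r1: IF@3 ID@6 stall=2 (RAW on I1.r1 (WB@8)) EX@9 MEM@10 WB@11
I3 sub r1 <- r4,r5: IF@6 ID@9 stall=2 (RAW on I2.r5 (WB@11)) EX@12 MEM@13 WB@14
I4 mul r2 <- r5,r5: IF@9 ID@12 stall=0 (-) EX@13 MEM@14 WB@15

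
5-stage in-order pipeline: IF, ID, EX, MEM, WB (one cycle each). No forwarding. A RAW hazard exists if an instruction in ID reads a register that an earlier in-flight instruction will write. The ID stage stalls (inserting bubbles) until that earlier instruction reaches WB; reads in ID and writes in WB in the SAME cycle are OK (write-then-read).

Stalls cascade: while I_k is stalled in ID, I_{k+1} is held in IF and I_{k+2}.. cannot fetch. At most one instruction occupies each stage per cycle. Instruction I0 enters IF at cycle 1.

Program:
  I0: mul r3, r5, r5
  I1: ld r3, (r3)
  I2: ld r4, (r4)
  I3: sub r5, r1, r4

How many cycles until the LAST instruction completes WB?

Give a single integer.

Answer: 12

Derivation:
I0 mul r3 <- r5,r5: IF@1 ID@2 stall=0 (-) EX@3 MEM@4 WB@5
I1 ld r3 <- r3: IF@2 ID@3 stall=2 (RAW on I0.r3 (WB@5)) EX@6 MEM@7 WB@8
I2 ld r4 <- r4: IF@3 ID@6 stall=0 (-) EX@7 MEM@8 WB@9
I3 sub r5 <- r1,r4: IF@6 ID@7 stall=2 (RAW on I2.r4 (WB@9)) EX@10 MEM@11 WB@12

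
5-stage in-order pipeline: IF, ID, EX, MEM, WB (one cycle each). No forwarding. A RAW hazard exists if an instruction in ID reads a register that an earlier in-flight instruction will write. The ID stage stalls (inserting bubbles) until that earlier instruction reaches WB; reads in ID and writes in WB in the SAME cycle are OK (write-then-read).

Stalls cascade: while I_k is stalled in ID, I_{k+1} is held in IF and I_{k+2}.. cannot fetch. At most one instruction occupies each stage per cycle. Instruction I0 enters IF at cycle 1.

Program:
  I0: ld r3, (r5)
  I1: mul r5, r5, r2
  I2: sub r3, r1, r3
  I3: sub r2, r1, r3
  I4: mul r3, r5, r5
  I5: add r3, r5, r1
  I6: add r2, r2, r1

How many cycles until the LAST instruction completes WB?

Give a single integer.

Answer: 14

Derivation:
I0 ld r3 <- r5: IF@1 ID@2 stall=0 (-) EX@3 MEM@4 WB@5
I1 mul r5 <- r5,r2: IF@2 ID@3 stall=0 (-) EX@4 MEM@5 WB@6
I2 sub r3 <- r1,r3: IF@3 ID@4 stall=1 (RAW on I0.r3 (WB@5)) EX@6 MEM@7 WB@8
I3 sub r2 <- r1,r3: IF@4 ID@6 stall=2 (RAW on I2.r3 (WB@8)) EX@9 MEM@10 WB@11
I4 mul r3 <- r5,r5: IF@6 ID@9 stall=0 (-) EX@10 MEM@11 WB@12
I5 add r3 <- r5,r1: IF@9 ID@10 stall=0 (-) EX@11 MEM@12 WB@13
I6 add r2 <- r2,r1: IF@10 ID@11 stall=0 (-) EX@12 MEM@13 WB@14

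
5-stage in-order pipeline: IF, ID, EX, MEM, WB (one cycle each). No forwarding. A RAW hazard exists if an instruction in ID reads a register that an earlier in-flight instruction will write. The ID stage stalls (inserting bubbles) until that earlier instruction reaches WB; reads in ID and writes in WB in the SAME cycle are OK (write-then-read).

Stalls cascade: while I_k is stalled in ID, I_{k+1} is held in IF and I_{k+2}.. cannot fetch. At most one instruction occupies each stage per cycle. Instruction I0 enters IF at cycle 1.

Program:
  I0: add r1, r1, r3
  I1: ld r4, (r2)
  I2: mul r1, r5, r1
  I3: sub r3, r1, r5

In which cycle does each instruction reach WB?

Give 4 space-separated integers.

I0 add r1 <- r1,r3: IF@1 ID@2 stall=0 (-) EX@3 MEM@4 WB@5
I1 ld r4 <- r2: IF@2 ID@3 stall=0 (-) EX@4 MEM@5 WB@6
I2 mul r1 <- r5,r1: IF@3 ID@4 stall=1 (RAW on I0.r1 (WB@5)) EX@6 MEM@7 WB@8
I3 sub r3 <- r1,r5: IF@4 ID@6 stall=2 (RAW on I2.r1 (WB@8)) EX@9 MEM@10 WB@11

Answer: 5 6 8 11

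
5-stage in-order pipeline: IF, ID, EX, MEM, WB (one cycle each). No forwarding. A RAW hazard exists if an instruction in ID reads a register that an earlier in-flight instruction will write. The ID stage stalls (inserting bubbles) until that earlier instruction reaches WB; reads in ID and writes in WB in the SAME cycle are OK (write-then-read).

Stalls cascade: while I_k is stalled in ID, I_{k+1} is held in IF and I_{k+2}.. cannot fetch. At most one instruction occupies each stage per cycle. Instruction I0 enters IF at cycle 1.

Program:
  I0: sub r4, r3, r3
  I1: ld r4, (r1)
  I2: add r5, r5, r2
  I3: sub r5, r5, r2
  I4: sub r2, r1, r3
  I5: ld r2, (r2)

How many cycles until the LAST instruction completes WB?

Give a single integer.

Answer: 14

Derivation:
I0 sub r4 <- r3,r3: IF@1 ID@2 stall=0 (-) EX@3 MEM@4 WB@5
I1 ld r4 <- r1: IF@2 ID@3 stall=0 (-) EX@4 MEM@5 WB@6
I2 add r5 <- r5,r2: IF@3 ID@4 stall=0 (-) EX@5 MEM@6 WB@7
I3 sub r5 <- r5,r2: IF@4 ID@5 stall=2 (RAW on I2.r5 (WB@7)) EX@8 MEM@9 WB@10
I4 sub r2 <- r1,r3: IF@5 ID@8 stall=0 (-) EX@9 MEM@10 WB@11
I5 ld r2 <- r2: IF@8 ID@9 stall=2 (RAW on I4.r2 (WB@11)) EX@12 MEM@13 WB@14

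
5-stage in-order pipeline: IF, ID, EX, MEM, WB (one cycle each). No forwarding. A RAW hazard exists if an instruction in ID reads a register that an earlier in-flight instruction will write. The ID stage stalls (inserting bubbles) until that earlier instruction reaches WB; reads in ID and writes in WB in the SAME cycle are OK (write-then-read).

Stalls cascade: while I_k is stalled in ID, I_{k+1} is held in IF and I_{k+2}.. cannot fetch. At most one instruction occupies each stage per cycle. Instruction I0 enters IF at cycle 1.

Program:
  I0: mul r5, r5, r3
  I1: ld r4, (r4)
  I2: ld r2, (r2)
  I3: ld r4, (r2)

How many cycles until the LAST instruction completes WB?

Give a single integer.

Answer: 10

Derivation:
I0 mul r5 <- r5,r3: IF@1 ID@2 stall=0 (-) EX@3 MEM@4 WB@5
I1 ld r4 <- r4: IF@2 ID@3 stall=0 (-) EX@4 MEM@5 WB@6
I2 ld r2 <- r2: IF@3 ID@4 stall=0 (-) EX@5 MEM@6 WB@7
I3 ld r4 <- r2: IF@4 ID@5 stall=2 (RAW on I2.r2 (WB@7)) EX@8 MEM@9 WB@10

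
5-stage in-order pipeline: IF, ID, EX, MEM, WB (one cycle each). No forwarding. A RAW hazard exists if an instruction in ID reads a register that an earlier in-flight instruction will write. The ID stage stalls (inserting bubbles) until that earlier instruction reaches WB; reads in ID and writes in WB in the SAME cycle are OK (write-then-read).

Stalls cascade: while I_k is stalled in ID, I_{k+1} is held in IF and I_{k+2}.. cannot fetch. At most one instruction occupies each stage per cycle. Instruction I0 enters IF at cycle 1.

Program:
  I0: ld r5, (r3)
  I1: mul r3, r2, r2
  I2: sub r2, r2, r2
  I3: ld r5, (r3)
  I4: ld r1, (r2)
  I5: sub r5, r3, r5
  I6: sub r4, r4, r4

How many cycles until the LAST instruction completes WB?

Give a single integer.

I0 ld r5 <- r3: IF@1 ID@2 stall=0 (-) EX@3 MEM@4 WB@5
I1 mul r3 <- r2,r2: IF@2 ID@3 stall=0 (-) EX@4 MEM@5 WB@6
I2 sub r2 <- r2,r2: IF@3 ID@4 stall=0 (-) EX@5 MEM@6 WB@7
I3 ld r5 <- r3: IF@4 ID@5 stall=1 (RAW on I1.r3 (WB@6)) EX@7 MEM@8 WB@9
I4 ld r1 <- r2: IF@5 ID@7 stall=0 (-) EX@8 MEM@9 WB@10
I5 sub r5 <- r3,r5: IF@7 ID@8 stall=1 (RAW on I3.r5 (WB@9)) EX@10 MEM@11 WB@12
I6 sub r4 <- r4,r4: IF@8 ID@10 stall=0 (-) EX@11 MEM@12 WB@13

Answer: 13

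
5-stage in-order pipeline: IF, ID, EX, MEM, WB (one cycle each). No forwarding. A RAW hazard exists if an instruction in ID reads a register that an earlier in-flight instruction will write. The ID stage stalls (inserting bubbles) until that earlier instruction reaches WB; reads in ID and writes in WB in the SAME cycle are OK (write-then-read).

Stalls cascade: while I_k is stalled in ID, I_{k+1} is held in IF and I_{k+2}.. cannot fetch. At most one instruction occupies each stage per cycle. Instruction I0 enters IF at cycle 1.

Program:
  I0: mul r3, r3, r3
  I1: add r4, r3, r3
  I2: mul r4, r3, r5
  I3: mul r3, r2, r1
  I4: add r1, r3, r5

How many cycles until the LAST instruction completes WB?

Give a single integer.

Answer: 13

Derivation:
I0 mul r3 <- r3,r3: IF@1 ID@2 stall=0 (-) EX@3 MEM@4 WB@5
I1 add r4 <- r3,r3: IF@2 ID@3 stall=2 (RAW on I0.r3 (WB@5)) EX@6 MEM@7 WB@8
I2 mul r4 <- r3,r5: IF@3 ID@6 stall=0 (-) EX@7 MEM@8 WB@9
I3 mul r3 <- r2,r1: IF@6 ID@7 stall=0 (-) EX@8 MEM@9 WB@10
I4 add r1 <- r3,r5: IF@7 ID@8 stall=2 (RAW on I3.r3 (WB@10)) EX@11 MEM@12 WB@13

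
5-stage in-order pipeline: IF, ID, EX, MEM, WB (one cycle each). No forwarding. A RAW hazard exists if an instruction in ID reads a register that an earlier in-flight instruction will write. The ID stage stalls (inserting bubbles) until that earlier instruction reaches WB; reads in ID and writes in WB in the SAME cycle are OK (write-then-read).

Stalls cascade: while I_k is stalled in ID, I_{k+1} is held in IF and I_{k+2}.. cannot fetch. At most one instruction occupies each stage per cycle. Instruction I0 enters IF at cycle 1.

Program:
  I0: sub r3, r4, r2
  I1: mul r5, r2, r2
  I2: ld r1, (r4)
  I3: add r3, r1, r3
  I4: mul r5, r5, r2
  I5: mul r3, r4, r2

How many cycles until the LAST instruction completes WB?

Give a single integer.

I0 sub r3 <- r4,r2: IF@1 ID@2 stall=0 (-) EX@3 MEM@4 WB@5
I1 mul r5 <- r2,r2: IF@2 ID@3 stall=0 (-) EX@4 MEM@5 WB@6
I2 ld r1 <- r4: IF@3 ID@4 stall=0 (-) EX@5 MEM@6 WB@7
I3 add r3 <- r1,r3: IF@4 ID@5 stall=2 (RAW on I2.r1 (WB@7)) EX@8 MEM@9 WB@10
I4 mul r5 <- r5,r2: IF@5 ID@8 stall=0 (-) EX@9 MEM@10 WB@11
I5 mul r3 <- r4,r2: IF@8 ID@9 stall=0 (-) EX@10 MEM@11 WB@12

Answer: 12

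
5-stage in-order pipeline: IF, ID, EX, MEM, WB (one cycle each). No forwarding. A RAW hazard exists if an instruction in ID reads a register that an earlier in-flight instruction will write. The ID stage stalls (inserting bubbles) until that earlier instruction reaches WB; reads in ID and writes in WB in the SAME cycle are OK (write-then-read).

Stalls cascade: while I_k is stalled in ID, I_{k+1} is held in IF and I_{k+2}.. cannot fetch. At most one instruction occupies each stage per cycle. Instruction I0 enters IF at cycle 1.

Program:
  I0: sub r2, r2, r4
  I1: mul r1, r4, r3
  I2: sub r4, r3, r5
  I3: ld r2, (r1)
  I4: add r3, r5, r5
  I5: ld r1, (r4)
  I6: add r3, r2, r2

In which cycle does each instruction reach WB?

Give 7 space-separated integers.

I0 sub r2 <- r2,r4: IF@1 ID@2 stall=0 (-) EX@3 MEM@4 WB@5
I1 mul r1 <- r4,r3: IF@2 ID@3 stall=0 (-) EX@4 MEM@5 WB@6
I2 sub r4 <- r3,r5: IF@3 ID@4 stall=0 (-) EX@5 MEM@6 WB@7
I3 ld r2 <- r1: IF@4 ID@5 stall=1 (RAW on I1.r1 (WB@6)) EX@7 MEM@8 WB@9
I4 add r3 <- r5,r5: IF@5 ID@7 stall=0 (-) EX@8 MEM@9 WB@10
I5 ld r1 <- r4: IF@7 ID@8 stall=0 (-) EX@9 MEM@10 WB@11
I6 add r3 <- r2,r2: IF@8 ID@9 stall=0 (-) EX@10 MEM@11 WB@12

Answer: 5 6 7 9 10 11 12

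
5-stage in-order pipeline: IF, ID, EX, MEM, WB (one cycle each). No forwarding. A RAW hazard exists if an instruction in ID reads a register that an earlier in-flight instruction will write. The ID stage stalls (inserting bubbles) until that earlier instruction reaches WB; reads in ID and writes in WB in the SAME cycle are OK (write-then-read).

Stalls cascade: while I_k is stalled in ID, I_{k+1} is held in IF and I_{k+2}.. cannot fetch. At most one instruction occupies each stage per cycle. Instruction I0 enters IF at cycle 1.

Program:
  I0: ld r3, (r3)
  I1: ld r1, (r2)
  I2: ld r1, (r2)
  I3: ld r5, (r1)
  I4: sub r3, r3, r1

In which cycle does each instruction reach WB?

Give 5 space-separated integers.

Answer: 5 6 7 10 11

Derivation:
I0 ld r3 <- r3: IF@1 ID@2 stall=0 (-) EX@3 MEM@4 WB@5
I1 ld r1 <- r2: IF@2 ID@3 stall=0 (-) EX@4 MEM@5 WB@6
I2 ld r1 <- r2: IF@3 ID@4 stall=0 (-) EX@5 MEM@6 WB@7
I3 ld r5 <- r1: IF@4 ID@5 stall=2 (RAW on I2.r1 (WB@7)) EX@8 MEM@9 WB@10
I4 sub r3 <- r3,r1: IF@5 ID@8 stall=0 (-) EX@9 MEM@10 WB@11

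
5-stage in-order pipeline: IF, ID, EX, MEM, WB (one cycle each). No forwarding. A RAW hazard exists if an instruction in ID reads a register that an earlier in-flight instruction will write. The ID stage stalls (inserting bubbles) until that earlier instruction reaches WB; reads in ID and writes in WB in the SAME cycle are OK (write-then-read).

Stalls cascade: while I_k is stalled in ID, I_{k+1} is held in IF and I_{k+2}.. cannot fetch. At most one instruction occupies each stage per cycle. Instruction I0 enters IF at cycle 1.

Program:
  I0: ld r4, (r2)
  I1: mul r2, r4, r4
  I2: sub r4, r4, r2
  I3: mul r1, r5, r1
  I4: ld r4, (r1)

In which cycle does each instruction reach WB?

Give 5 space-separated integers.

I0 ld r4 <- r2: IF@1 ID@2 stall=0 (-) EX@3 MEM@4 WB@5
I1 mul r2 <- r4,r4: IF@2 ID@3 stall=2 (RAW on I0.r4 (WB@5)) EX@6 MEM@7 WB@8
I2 sub r4 <- r4,r2: IF@3 ID@6 stall=2 (RAW on I1.r2 (WB@8)) EX@9 MEM@10 WB@11
I3 mul r1 <- r5,r1: IF@6 ID@9 stall=0 (-) EX@10 MEM@11 WB@12
I4 ld r4 <- r1: IF@9 ID@10 stall=2 (RAW on I3.r1 (WB@12)) EX@13 MEM@14 WB@15

Answer: 5 8 11 12 15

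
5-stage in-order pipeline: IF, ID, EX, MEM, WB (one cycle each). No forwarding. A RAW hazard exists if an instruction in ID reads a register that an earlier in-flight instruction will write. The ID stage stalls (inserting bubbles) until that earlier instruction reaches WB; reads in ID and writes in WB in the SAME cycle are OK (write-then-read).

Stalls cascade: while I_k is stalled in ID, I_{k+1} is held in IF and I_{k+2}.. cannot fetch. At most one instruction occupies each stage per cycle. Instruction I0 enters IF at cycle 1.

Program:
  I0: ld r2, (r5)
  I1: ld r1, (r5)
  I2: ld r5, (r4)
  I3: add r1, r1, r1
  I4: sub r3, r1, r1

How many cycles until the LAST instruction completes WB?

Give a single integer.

Answer: 12

Derivation:
I0 ld r2 <- r5: IF@1 ID@2 stall=0 (-) EX@3 MEM@4 WB@5
I1 ld r1 <- r5: IF@2 ID@3 stall=0 (-) EX@4 MEM@5 WB@6
I2 ld r5 <- r4: IF@3 ID@4 stall=0 (-) EX@5 MEM@6 WB@7
I3 add r1 <- r1,r1: IF@4 ID@5 stall=1 (RAW on I1.r1 (WB@6)) EX@7 MEM@8 WB@9
I4 sub r3 <- r1,r1: IF@5 ID@7 stall=2 (RAW on I3.r1 (WB@9)) EX@10 MEM@11 WB@12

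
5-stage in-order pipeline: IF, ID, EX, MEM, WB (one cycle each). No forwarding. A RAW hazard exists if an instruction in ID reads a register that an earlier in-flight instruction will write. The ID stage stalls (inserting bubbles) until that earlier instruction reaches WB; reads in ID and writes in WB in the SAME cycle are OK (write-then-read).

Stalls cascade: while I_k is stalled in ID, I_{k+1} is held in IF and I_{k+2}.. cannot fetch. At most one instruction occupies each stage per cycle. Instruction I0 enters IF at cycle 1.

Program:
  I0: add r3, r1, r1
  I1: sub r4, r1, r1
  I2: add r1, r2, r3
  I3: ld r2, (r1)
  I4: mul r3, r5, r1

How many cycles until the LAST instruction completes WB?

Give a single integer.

Answer: 12

Derivation:
I0 add r3 <- r1,r1: IF@1 ID@2 stall=0 (-) EX@3 MEM@4 WB@5
I1 sub r4 <- r1,r1: IF@2 ID@3 stall=0 (-) EX@4 MEM@5 WB@6
I2 add r1 <- r2,r3: IF@3 ID@4 stall=1 (RAW on I0.r3 (WB@5)) EX@6 MEM@7 WB@8
I3 ld r2 <- r1: IF@4 ID@6 stall=2 (RAW on I2.r1 (WB@8)) EX@9 MEM@10 WB@11
I4 mul r3 <- r5,r1: IF@6 ID@9 stall=0 (-) EX@10 MEM@11 WB@12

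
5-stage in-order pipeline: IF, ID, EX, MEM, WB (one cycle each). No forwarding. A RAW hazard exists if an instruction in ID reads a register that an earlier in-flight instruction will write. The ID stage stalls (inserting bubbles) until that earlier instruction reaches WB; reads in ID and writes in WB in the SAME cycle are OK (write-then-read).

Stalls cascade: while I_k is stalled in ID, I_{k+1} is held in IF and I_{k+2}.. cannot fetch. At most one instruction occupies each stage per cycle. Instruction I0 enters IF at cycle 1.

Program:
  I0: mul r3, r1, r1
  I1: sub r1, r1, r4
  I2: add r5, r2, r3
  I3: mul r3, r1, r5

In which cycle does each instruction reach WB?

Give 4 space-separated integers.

I0 mul r3 <- r1,r1: IF@1 ID@2 stall=0 (-) EX@3 MEM@4 WB@5
I1 sub r1 <- r1,r4: IF@2 ID@3 stall=0 (-) EX@4 MEM@5 WB@6
I2 add r5 <- r2,r3: IF@3 ID@4 stall=1 (RAW on I0.r3 (WB@5)) EX@6 MEM@7 WB@8
I3 mul r3 <- r1,r5: IF@4 ID@6 stall=2 (RAW on I2.r5 (WB@8)) EX@9 MEM@10 WB@11

Answer: 5 6 8 11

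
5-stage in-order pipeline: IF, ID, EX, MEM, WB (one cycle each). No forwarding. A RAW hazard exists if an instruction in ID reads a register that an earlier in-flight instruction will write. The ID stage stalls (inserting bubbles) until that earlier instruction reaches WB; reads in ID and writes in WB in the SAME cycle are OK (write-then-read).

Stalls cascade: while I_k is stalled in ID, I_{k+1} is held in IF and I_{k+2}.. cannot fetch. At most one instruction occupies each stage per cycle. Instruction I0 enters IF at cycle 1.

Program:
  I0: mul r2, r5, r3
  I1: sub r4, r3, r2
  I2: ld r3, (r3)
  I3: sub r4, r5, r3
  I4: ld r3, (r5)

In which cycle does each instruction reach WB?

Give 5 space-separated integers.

Answer: 5 8 9 12 13

Derivation:
I0 mul r2 <- r5,r3: IF@1 ID@2 stall=0 (-) EX@3 MEM@4 WB@5
I1 sub r4 <- r3,r2: IF@2 ID@3 stall=2 (RAW on I0.r2 (WB@5)) EX@6 MEM@7 WB@8
I2 ld r3 <- r3: IF@3 ID@6 stall=0 (-) EX@7 MEM@8 WB@9
I3 sub r4 <- r5,r3: IF@6 ID@7 stall=2 (RAW on I2.r3 (WB@9)) EX@10 MEM@11 WB@12
I4 ld r3 <- r5: IF@7 ID@10 stall=0 (-) EX@11 MEM@12 WB@13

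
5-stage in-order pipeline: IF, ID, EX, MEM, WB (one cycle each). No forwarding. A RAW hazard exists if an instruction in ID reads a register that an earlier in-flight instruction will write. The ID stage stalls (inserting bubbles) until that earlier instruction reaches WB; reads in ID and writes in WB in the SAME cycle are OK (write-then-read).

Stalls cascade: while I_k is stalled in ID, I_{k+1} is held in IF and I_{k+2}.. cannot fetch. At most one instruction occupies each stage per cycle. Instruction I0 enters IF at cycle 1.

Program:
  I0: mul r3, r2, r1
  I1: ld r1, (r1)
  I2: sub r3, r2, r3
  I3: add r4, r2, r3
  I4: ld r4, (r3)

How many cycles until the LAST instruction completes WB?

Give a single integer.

I0 mul r3 <- r2,r1: IF@1 ID@2 stall=0 (-) EX@3 MEM@4 WB@5
I1 ld r1 <- r1: IF@2 ID@3 stall=0 (-) EX@4 MEM@5 WB@6
I2 sub r3 <- r2,r3: IF@3 ID@4 stall=1 (RAW on I0.r3 (WB@5)) EX@6 MEM@7 WB@8
I3 add r4 <- r2,r3: IF@4 ID@6 stall=2 (RAW on I2.r3 (WB@8)) EX@9 MEM@10 WB@11
I4 ld r4 <- r3: IF@6 ID@9 stall=0 (-) EX@10 MEM@11 WB@12

Answer: 12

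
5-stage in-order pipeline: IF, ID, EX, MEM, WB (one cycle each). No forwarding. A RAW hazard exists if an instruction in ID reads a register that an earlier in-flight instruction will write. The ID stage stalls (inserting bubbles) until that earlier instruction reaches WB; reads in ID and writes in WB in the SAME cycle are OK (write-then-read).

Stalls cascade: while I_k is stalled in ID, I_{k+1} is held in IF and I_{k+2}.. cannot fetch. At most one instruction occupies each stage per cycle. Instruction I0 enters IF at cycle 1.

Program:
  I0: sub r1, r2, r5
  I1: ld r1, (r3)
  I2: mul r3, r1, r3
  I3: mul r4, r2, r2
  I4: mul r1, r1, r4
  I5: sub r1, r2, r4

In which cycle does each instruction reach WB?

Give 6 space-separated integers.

Answer: 5 6 9 10 13 14

Derivation:
I0 sub r1 <- r2,r5: IF@1 ID@2 stall=0 (-) EX@3 MEM@4 WB@5
I1 ld r1 <- r3: IF@2 ID@3 stall=0 (-) EX@4 MEM@5 WB@6
I2 mul r3 <- r1,r3: IF@3 ID@4 stall=2 (RAW on I1.r1 (WB@6)) EX@7 MEM@8 WB@9
I3 mul r4 <- r2,r2: IF@4 ID@7 stall=0 (-) EX@8 MEM@9 WB@10
I4 mul r1 <- r1,r4: IF@7 ID@8 stall=2 (RAW on I3.r4 (WB@10)) EX@11 MEM@12 WB@13
I5 sub r1 <- r2,r4: IF@8 ID@11 stall=0 (-) EX@12 MEM@13 WB@14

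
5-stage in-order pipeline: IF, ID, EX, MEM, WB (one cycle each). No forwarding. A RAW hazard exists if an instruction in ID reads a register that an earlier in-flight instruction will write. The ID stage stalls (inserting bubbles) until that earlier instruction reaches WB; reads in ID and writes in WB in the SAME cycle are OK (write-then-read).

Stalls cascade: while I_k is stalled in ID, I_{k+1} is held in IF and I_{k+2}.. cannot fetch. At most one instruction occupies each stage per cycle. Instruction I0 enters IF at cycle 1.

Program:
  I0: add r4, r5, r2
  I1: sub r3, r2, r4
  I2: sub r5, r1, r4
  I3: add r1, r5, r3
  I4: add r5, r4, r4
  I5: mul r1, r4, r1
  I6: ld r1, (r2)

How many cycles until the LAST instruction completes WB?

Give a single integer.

I0 add r4 <- r5,r2: IF@1 ID@2 stall=0 (-) EX@3 MEM@4 WB@5
I1 sub r3 <- r2,r4: IF@2 ID@3 stall=2 (RAW on I0.r4 (WB@5)) EX@6 MEM@7 WB@8
I2 sub r5 <- r1,r4: IF@3 ID@6 stall=0 (-) EX@7 MEM@8 WB@9
I3 add r1 <- r5,r3: IF@6 ID@7 stall=2 (RAW on I2.r5 (WB@9)) EX@10 MEM@11 WB@12
I4 add r5 <- r4,r4: IF@7 ID@10 stall=0 (-) EX@11 MEM@12 WB@13
I5 mul r1 <- r4,r1: IF@10 ID@11 stall=1 (RAW on I3.r1 (WB@12)) EX@13 MEM@14 WB@15
I6 ld r1 <- r2: IF@11 ID@13 stall=0 (-) EX@14 MEM@15 WB@16

Answer: 16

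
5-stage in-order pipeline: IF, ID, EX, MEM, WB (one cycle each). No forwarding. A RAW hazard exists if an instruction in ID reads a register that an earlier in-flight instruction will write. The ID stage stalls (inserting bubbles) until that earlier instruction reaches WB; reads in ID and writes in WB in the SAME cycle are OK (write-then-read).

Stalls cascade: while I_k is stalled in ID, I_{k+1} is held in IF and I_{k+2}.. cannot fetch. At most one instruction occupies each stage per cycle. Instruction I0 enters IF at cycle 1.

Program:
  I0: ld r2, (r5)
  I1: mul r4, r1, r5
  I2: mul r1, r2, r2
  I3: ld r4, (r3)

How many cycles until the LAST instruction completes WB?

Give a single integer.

I0 ld r2 <- r5: IF@1 ID@2 stall=0 (-) EX@3 MEM@4 WB@5
I1 mul r4 <- r1,r5: IF@2 ID@3 stall=0 (-) EX@4 MEM@5 WB@6
I2 mul r1 <- r2,r2: IF@3 ID@4 stall=1 (RAW on I0.r2 (WB@5)) EX@6 MEM@7 WB@8
I3 ld r4 <- r3: IF@4 ID@6 stall=0 (-) EX@7 MEM@8 WB@9

Answer: 9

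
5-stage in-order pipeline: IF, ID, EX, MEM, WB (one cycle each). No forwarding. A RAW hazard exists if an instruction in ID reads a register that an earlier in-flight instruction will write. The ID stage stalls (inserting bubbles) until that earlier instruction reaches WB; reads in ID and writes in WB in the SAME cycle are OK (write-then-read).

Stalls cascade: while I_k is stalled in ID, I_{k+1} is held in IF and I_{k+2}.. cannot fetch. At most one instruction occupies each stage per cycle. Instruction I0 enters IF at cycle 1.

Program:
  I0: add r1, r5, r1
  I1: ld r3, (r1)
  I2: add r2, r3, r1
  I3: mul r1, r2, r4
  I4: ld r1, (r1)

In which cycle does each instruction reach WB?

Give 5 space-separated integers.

Answer: 5 8 11 14 17

Derivation:
I0 add r1 <- r5,r1: IF@1 ID@2 stall=0 (-) EX@3 MEM@4 WB@5
I1 ld r3 <- r1: IF@2 ID@3 stall=2 (RAW on I0.r1 (WB@5)) EX@6 MEM@7 WB@8
I2 add r2 <- r3,r1: IF@3 ID@6 stall=2 (RAW on I1.r3 (WB@8)) EX@9 MEM@10 WB@11
I3 mul r1 <- r2,r4: IF@6 ID@9 stall=2 (RAW on I2.r2 (WB@11)) EX@12 MEM@13 WB@14
I4 ld r1 <- r1: IF@9 ID@12 stall=2 (RAW on I3.r1 (WB@14)) EX@15 MEM@16 WB@17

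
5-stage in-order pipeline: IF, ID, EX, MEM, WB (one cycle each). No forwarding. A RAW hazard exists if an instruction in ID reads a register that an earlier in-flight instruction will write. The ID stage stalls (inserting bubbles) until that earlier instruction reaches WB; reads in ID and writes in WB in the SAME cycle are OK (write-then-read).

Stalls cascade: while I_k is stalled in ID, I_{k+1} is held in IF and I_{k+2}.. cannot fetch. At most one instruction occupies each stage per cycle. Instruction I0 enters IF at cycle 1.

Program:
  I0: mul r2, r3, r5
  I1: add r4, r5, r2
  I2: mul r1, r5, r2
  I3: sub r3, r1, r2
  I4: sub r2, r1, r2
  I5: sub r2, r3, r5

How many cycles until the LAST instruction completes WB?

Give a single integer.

Answer: 15

Derivation:
I0 mul r2 <- r3,r5: IF@1 ID@2 stall=0 (-) EX@3 MEM@4 WB@5
I1 add r4 <- r5,r2: IF@2 ID@3 stall=2 (RAW on I0.r2 (WB@5)) EX@6 MEM@7 WB@8
I2 mul r1 <- r5,r2: IF@3 ID@6 stall=0 (-) EX@7 MEM@8 WB@9
I3 sub r3 <- r1,r2: IF@6 ID@7 stall=2 (RAW on I2.r1 (WB@9)) EX@10 MEM@11 WB@12
I4 sub r2 <- r1,r2: IF@7 ID@10 stall=0 (-) EX@11 MEM@12 WB@13
I5 sub r2 <- r3,r5: IF@10 ID@11 stall=1 (RAW on I3.r3 (WB@12)) EX@13 MEM@14 WB@15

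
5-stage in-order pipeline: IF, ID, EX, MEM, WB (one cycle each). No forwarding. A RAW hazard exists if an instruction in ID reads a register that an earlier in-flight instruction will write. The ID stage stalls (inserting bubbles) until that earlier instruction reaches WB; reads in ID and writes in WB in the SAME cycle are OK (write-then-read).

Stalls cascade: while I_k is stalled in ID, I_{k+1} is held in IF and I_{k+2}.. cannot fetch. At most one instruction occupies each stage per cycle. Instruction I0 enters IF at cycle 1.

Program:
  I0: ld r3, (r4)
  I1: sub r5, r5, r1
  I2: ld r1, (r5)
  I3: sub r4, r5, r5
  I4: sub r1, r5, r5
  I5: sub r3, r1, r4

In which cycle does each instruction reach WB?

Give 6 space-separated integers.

I0 ld r3 <- r4: IF@1 ID@2 stall=0 (-) EX@3 MEM@4 WB@5
I1 sub r5 <- r5,r1: IF@2 ID@3 stall=0 (-) EX@4 MEM@5 WB@6
I2 ld r1 <- r5: IF@3 ID@4 stall=2 (RAW on I1.r5 (WB@6)) EX@7 MEM@8 WB@9
I3 sub r4 <- r5,r5: IF@4 ID@7 stall=0 (-) EX@8 MEM@9 WB@10
I4 sub r1 <- r5,r5: IF@7 ID@8 stall=0 (-) EX@9 MEM@10 WB@11
I5 sub r3 <- r1,r4: IF@8 ID@9 stall=2 (RAW on I4.r1 (WB@11)) EX@12 MEM@13 WB@14

Answer: 5 6 9 10 11 14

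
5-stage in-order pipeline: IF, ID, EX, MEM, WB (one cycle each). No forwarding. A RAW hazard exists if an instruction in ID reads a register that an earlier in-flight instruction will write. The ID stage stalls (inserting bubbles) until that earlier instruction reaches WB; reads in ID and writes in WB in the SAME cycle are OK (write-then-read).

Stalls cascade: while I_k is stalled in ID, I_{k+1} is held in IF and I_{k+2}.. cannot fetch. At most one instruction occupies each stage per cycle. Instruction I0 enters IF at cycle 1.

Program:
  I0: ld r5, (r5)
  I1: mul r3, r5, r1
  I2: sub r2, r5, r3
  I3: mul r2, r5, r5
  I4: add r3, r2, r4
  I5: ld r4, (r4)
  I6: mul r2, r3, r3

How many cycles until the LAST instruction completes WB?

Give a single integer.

Answer: 18

Derivation:
I0 ld r5 <- r5: IF@1 ID@2 stall=0 (-) EX@3 MEM@4 WB@5
I1 mul r3 <- r5,r1: IF@2 ID@3 stall=2 (RAW on I0.r5 (WB@5)) EX@6 MEM@7 WB@8
I2 sub r2 <- r5,r3: IF@3 ID@6 stall=2 (RAW on I1.r3 (WB@8)) EX@9 MEM@10 WB@11
I3 mul r2 <- r5,r5: IF@6 ID@9 stall=0 (-) EX@10 MEM@11 WB@12
I4 add r3 <- r2,r4: IF@9 ID@10 stall=2 (RAW on I3.r2 (WB@12)) EX@13 MEM@14 WB@15
I5 ld r4 <- r4: IF@10 ID@13 stall=0 (-) EX@14 MEM@15 WB@16
I6 mul r2 <- r3,r3: IF@13 ID@14 stall=1 (RAW on I4.r3 (WB@15)) EX@16 MEM@17 WB@18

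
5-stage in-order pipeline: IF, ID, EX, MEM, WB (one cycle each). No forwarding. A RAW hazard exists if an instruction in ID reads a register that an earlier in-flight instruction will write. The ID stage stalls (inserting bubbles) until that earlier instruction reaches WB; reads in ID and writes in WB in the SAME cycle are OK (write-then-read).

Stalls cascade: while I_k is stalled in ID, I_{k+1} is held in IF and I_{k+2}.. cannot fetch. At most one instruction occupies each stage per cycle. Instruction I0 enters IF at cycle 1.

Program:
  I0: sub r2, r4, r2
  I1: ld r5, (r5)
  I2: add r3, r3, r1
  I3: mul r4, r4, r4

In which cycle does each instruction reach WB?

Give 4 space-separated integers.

I0 sub r2 <- r4,r2: IF@1 ID@2 stall=0 (-) EX@3 MEM@4 WB@5
I1 ld r5 <- r5: IF@2 ID@3 stall=0 (-) EX@4 MEM@5 WB@6
I2 add r3 <- r3,r1: IF@3 ID@4 stall=0 (-) EX@5 MEM@6 WB@7
I3 mul r4 <- r4,r4: IF@4 ID@5 stall=0 (-) EX@6 MEM@7 WB@8

Answer: 5 6 7 8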